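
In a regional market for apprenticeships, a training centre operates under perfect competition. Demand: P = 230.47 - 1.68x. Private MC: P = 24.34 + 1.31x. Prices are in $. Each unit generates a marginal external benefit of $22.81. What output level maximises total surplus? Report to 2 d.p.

Social marginal cost = private MC − MEB = 1.53 + 1.31x.
Set SMC = demand: 1.53 + 1.31x = 230.47 - 1.68x → x* = 76.5686.

x* = 76.57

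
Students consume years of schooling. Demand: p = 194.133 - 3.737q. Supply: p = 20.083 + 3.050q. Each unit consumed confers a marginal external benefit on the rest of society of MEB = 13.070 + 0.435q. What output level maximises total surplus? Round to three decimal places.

Social marginal benefit = demand + MEB = 207.203 - 3.302q.
Set SMB = MC: 207.203 - 3.302q = 20.083 + 3.050q → q* = 29.4584.

q* = 29.458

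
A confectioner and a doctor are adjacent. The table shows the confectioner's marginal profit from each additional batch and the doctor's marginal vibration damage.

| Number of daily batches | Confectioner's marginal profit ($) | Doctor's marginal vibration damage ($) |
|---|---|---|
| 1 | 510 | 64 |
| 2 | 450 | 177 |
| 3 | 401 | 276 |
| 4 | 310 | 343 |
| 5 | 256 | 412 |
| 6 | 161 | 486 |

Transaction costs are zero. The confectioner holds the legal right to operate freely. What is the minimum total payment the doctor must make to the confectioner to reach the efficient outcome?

Left alone the confectioner would choose level 6 (marginal profit stays positive).
Efficient level: k* = 3 (marginal profit ≥ marginal vibration damage through 3).
The doctor must at least cover the confectioner's forgone profit from cutting 6→3: 310 + 256 + 161 = 727.

$727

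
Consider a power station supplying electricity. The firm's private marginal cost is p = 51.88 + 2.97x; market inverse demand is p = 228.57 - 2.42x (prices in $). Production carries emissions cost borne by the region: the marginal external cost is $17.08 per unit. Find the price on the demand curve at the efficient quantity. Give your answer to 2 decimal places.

Social marginal cost = private MC + MEC = 68.96 + 2.97x.
Set SMC = demand: 68.96 + 2.97x = 228.57 - 2.42x → x* = 29.6122.
Consumer price on the demand curve at x*: 228.57 − 2.42×29.6122 = 156.9085.

P = $156.91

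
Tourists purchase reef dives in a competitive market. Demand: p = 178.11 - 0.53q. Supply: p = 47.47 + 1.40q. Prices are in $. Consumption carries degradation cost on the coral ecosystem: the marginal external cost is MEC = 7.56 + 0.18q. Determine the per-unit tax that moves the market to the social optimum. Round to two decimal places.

Social marginal benefit = demand − MEC = 170.55 - 0.71q.
Set SMB = MC: 170.55 - 0.71q = 47.47 + 1.40q → q* = 58.3318.
The Pigouvian tax equals MEC at q*: 7.56 + 0.18×58.3318 = 18.0597.

tax = $18.06 per unit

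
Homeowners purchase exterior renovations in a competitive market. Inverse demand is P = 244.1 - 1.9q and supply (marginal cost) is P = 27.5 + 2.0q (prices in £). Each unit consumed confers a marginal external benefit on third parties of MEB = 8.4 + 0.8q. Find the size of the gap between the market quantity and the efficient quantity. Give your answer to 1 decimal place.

17.0 units

Market equilibrium (private): 27.5 + 2.0q = 244.1 - 1.9q → q_m = 55.5385.
Social marginal benefit = demand + MEB = 252.5 - 1.1q.
Set SMB = MC: 252.5 - 1.1q = 27.5 + 2.0q → q* = 72.5806.
Gap = |55.5385 − 72.5806| = 17.0421.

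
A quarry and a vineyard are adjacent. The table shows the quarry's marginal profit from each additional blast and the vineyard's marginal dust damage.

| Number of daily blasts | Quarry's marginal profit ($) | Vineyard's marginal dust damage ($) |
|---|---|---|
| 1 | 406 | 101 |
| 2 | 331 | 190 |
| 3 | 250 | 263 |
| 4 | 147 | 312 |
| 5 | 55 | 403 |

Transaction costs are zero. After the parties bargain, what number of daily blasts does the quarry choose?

Bargaining reaches the level where marginal profit last exceeds marginal dust damage.
That holds through level 2 (331 ≥ 190) but not at 3 (250 < 263).

2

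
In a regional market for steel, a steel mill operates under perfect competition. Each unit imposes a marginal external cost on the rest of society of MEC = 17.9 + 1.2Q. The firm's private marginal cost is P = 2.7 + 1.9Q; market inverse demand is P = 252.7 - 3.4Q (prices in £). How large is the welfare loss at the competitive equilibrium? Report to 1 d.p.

DWL = £427.0

Market equilibrium (private): 2.7 + 1.9Q = 252.7 - 3.4Q → Q_m = 47.1698.
Social marginal cost = private MC + MEC = 20.6 + 3.1Q.
Set SMC = demand: 20.6 + 3.1Q = 252.7 - 3.4Q → Q* = 35.7077.
Height of the DWL triangle at Q_m is SMC(Q_m) − demand(Q_m) = MEC(Q_m) = 74.5038.
DWL = ½ × 11.4621 × 74.5038 = 426.9850.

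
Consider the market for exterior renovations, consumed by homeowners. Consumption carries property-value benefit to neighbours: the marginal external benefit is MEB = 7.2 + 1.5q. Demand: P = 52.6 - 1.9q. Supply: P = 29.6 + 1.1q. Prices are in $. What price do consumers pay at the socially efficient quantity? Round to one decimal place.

P = $14.3

Social marginal benefit = demand + MEB = 59.8 - 0.4q.
Set SMB = MC: 59.8 - 0.4q = 29.6 + 1.1q → q* = 20.1333.
Consumer price on the demand curve at q*: 52.6 − 1.9×20.1333 = 14.3467.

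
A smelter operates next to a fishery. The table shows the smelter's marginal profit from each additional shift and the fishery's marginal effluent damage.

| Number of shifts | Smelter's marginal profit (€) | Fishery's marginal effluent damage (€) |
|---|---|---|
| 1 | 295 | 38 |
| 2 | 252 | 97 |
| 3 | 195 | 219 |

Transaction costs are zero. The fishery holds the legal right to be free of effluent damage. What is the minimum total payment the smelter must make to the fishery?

Efficient level: marginal profit ≥ marginal effluent damage through level 2, so k* = 2.
With the fishery holding the right, the smelter must at least compensate total damage at k*: 38 + 97 = 135.

€135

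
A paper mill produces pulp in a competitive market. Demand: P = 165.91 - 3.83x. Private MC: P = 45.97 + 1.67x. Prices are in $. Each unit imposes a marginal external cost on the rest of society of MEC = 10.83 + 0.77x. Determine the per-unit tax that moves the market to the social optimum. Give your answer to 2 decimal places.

tax = $24.23 per unit

Social marginal cost = private MC + MEC = 56.80 + 2.44x.
Set SMC = demand: 56.80 + 2.44x = 165.91 - 3.83x → x* = 17.4019.
The Pigouvian tax equals MEC at x*: 10.83 + 0.77×17.4019 = 24.2295.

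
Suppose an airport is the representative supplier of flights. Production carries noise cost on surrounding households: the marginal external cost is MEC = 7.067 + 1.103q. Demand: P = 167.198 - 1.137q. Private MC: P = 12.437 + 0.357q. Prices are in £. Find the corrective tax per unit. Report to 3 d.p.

tax = £69.796 per unit

Social marginal cost = private MC + MEC = 19.504 + 1.460q.
Set SMC = demand: 19.504 + 1.460q = 167.198 - 1.137q → q* = 56.8710.
The Pigouvian tax equals MEC at q*: 7.067 + 1.103×56.8710 = 69.7957.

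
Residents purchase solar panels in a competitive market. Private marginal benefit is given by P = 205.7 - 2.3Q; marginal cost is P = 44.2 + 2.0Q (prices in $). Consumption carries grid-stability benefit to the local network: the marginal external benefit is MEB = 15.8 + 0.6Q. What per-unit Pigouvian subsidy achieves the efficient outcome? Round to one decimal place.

Social marginal benefit = demand + MEB = 221.5 - 1.7Q.
Set SMB = MC: 221.5 - 1.7Q = 44.2 + 2.0Q → Q* = 47.9189.
The Pigouvian subsidy equals MEB at Q*: 15.8 + 0.6×47.9189 = 44.5513.

subsidy = $44.6 per unit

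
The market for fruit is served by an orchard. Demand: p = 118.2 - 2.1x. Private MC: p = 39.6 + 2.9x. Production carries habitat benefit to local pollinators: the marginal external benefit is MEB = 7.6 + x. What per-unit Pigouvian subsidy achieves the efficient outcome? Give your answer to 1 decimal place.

Social marginal cost = private MC − MEB = 32.0 + 1.9x.
Set SMC = demand: 32.0 + 1.9x = 118.2 - 2.1x → x* = 21.5500.
The Pigouvian subsidy equals MEB at x*: 7.6 + 1.0×21.5500 = 29.1500.

subsidy = 29.2 per unit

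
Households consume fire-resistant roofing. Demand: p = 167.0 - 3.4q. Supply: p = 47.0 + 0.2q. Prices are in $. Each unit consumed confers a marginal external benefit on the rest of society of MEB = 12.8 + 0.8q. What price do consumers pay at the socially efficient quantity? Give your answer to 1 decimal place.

P = $5.7

Social marginal benefit = demand + MEB = 179.8 - 2.6q.
Set SMB = MC: 179.8 - 2.6q = 47.0 + 0.2q → q* = 47.4286.
Consumer price on the demand curve at q*: 167.0 − 3.4×47.4286 = 5.7428.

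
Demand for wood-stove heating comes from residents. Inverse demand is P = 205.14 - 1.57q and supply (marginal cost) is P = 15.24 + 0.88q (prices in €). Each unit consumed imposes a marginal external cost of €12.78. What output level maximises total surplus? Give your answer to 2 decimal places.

q* = 72.29

Social marginal benefit = demand − MEC = 192.36 - 1.57q.
Set SMB = MC: 192.36 - 1.57q = 15.24 + 0.88q → q* = 72.2939.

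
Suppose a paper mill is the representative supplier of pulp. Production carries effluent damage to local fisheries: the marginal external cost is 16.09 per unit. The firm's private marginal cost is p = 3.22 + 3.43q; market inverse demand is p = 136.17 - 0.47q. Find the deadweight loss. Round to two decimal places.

Market equilibrium (private): 3.22 + 3.43q = 136.17 - 0.47q → q_m = 34.0897.
Social marginal cost = private MC + MEC = 19.31 + 3.43q.
Set SMC = demand: 19.31 + 3.43q = 136.17 - 0.47q → q* = 29.9641.
Height of the DWL triangle at q_m is SMC(q_m) − demand(q_m) = MEC(q_m) = 16.0900.
DWL = ½ × 4.1256 × 16.0900 = 33.1905.

DWL = 33.19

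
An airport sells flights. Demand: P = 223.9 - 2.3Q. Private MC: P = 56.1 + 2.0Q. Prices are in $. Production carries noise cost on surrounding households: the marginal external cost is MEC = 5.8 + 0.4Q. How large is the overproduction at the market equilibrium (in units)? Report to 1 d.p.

Market equilibrium (private): 56.1 + 2.0Q = 223.9 - 2.3Q → Q_m = 39.0233.
Social marginal cost = private MC + MEC = 61.9 + 2.4Q.
Set SMC = demand: 61.9 + 2.4Q = 223.9 - 2.3Q → Q* = 34.4681.
Gap = |39.0233 − 34.4681| = 4.5552.

4.6 units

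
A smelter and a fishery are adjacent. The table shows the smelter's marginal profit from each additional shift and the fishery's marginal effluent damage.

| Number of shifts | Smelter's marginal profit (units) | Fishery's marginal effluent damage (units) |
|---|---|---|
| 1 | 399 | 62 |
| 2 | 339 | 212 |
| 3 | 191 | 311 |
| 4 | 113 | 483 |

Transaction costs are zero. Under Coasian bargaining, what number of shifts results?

2

Bargaining reaches the level where marginal profit last exceeds marginal effluent damage.
That holds through level 2 (339 ≥ 212) but not at 3 (191 < 311).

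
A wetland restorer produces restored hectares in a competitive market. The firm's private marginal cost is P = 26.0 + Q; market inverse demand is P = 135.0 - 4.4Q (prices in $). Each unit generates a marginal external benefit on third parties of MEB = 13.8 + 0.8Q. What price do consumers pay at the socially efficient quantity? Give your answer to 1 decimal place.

P = $17.5

Social marginal cost = private MC − MEB = 12.2 + 0.2Q.
Set SMC = demand: 12.2 + 0.2Q = 135.0 - 4.4Q → Q* = 26.6957.
Consumer price on the demand curve at Q*: 135.0 − 4.4×26.6957 = 17.5389.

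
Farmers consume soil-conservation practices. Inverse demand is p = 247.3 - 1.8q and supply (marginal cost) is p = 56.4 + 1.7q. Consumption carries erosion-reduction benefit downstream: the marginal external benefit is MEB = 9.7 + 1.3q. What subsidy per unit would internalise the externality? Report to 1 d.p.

subsidy = 128.2 per unit

Social marginal benefit = demand + MEB = 257.0 - 0.5q.
Set SMB = MC: 257.0 - 0.5q = 56.4 + 1.7q → q* = 91.1818.
The Pigouvian subsidy equals MEB at q*: 9.7 + 1.3×91.1818 = 128.2363.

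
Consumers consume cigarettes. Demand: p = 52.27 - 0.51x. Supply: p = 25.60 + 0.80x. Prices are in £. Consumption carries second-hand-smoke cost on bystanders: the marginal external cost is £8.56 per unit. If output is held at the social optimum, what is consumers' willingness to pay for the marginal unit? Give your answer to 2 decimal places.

P = £45.22

Social marginal benefit = demand − MEC = 43.71 - 0.51x.
Set SMB = MC: 43.71 - 0.51x = 25.60 + 0.80x → x* = 13.8244.
Consumer price on the demand curve at x*: 52.27 − 0.51×13.8244 = 45.2196.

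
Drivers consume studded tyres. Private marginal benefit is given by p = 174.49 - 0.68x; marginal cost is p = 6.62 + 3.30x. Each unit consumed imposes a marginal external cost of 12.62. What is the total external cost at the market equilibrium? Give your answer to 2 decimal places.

Market equilibrium (private): 6.62 + 3.30x = 174.49 - 0.68x → x_m = 42.1784.
Total external cost = MEC × x_m = 12.62 × 42.1784 = 532.2914.

532.29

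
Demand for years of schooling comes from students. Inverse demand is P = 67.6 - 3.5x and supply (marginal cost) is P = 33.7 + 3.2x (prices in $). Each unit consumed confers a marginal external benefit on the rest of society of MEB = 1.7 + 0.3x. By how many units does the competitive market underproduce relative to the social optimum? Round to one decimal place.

0.5 units

Market equilibrium (private): 33.7 + 3.2x = 67.6 - 3.5x → x_m = 5.0597.
Social marginal benefit = demand + MEB = 69.3 - 3.2x.
Set SMB = MC: 69.3 - 3.2x = 33.7 + 3.2x → x* = 5.5625.
Gap = |5.0597 − 5.5625| = 0.5028.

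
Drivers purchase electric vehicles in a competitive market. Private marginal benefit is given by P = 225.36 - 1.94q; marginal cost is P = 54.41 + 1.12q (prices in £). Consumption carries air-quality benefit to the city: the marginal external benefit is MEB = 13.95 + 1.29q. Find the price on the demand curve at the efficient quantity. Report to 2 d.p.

P = £22.70

Social marginal benefit = demand + MEB = 239.31 - 0.65q.
Set SMB = MC: 239.31 - 0.65q = 54.41 + 1.12q → q* = 104.4633.
Consumer price on the demand curve at q*: 225.36 − 1.94×104.4633 = 22.7012.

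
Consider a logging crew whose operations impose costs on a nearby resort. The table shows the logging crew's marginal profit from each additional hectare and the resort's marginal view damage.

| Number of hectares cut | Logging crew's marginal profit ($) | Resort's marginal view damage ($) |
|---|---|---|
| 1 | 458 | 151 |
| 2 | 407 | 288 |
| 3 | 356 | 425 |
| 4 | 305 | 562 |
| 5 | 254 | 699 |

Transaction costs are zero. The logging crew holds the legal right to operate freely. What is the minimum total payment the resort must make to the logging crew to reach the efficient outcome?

$915

Left alone the logging crew would choose level 5 (marginal profit stays positive).
Efficient level: k* = 2 (marginal profit ≥ marginal view damage through 2).
The resort must at least cover the logging crew's forgone profit from cutting 5→2: 356 + 305 + 254 = 915.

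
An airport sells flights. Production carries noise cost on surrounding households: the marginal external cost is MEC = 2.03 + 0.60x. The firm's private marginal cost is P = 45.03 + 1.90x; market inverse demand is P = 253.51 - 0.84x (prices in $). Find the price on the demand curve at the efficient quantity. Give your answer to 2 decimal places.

Social marginal cost = private MC + MEC = 47.06 + 2.50x.
Set SMC = demand: 47.06 + 2.50x = 253.51 - 0.84x → x* = 61.8114.
Consumer price on the demand curve at x*: 253.51 − 0.84×61.8114 = 201.5884.

P = $201.59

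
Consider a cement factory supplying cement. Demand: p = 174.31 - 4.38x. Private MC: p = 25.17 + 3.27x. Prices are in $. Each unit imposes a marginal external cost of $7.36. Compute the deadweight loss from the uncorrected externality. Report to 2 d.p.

DWL = $3.54

Market equilibrium (private): 25.17 + 3.27x = 174.31 - 4.38x → x_m = 19.4954.
Social marginal cost = private MC + MEC = 32.53 + 3.27x.
Set SMC = demand: 32.53 + 3.27x = 174.31 - 4.38x → x* = 18.5333.
Between x* and x_m the wedge SMC − demand runs linearly from 0 to MEC(x_m), so the loss is a triangle.
DWL = ½ × 0.9621 × 7.3600 = 3.5405.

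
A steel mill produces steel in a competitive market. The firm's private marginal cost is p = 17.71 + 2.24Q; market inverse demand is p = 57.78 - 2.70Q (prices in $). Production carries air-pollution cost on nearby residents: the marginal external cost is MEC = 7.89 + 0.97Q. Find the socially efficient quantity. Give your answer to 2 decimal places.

Social marginal cost = private MC + MEC = 25.60 + 3.21Q.
Set SMC = demand: 25.60 + 3.21Q = 57.78 - 2.70Q → Q* = 5.4450.

Q* = 5.45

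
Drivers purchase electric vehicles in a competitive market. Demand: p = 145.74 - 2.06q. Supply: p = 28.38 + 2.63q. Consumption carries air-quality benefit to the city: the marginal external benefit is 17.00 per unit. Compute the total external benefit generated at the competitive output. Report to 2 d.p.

425.40

Market equilibrium (private): 28.38 + 2.63q = 145.74 - 2.06q → q_m = 25.0235.
Total external benefit = MEB × q_m = 17.00 × 25.0235 = 425.3995.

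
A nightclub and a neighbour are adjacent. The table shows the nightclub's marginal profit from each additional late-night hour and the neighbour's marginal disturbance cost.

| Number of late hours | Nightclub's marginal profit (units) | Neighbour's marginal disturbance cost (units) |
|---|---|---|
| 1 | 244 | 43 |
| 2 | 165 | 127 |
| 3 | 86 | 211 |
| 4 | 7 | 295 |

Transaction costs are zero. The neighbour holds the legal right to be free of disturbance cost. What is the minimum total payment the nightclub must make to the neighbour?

Efficient level: marginal profit ≥ marginal disturbance cost through level 2, so k* = 2.
With the neighbour holding the right, the nightclub must at least compensate total damage at k*: 43 + 127 = 170.

170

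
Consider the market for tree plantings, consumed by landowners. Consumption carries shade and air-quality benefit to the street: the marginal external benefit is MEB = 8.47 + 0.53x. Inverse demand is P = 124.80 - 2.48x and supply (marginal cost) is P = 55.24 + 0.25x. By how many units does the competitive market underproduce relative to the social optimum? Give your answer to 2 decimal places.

9.99 units

Market equilibrium (private): 55.24 + 0.25x = 124.80 - 2.48x → x_m = 25.4799.
Social marginal benefit = demand + MEB = 133.27 - 1.95x.
Set SMB = MC: 133.27 - 1.95x = 55.24 + 0.25x → x* = 35.4682.
Gap = |25.4799 − 35.4682| = 9.9883.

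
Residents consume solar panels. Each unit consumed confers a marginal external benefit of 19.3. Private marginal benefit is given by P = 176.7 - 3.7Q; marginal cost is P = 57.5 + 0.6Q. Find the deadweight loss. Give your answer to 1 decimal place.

Market equilibrium (private): 57.5 + 0.6Q = 176.7 - 3.7Q → Q_m = 27.7209.
Social marginal benefit = demand + MEB = 196.0 - 3.7Q.
Set SMB = MC: 196.0 - 3.7Q = 57.5 + 0.6Q → Q* = 32.2093.
Height of the DWL triangle at Q_m is SMB(Q_m) − MC(Q_m) = MEB(Q_m) = 19.3000.
DWL = ½ × 4.4884 × 19.3000 = 43.3131.

DWL = 43.3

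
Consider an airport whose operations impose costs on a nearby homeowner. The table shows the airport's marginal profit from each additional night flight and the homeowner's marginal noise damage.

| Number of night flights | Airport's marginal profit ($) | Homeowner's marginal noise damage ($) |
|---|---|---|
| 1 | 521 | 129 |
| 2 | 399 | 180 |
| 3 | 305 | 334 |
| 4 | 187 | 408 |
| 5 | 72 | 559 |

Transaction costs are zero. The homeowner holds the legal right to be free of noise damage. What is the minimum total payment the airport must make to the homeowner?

Efficient level: marginal profit ≥ marginal noise damage through level 2, so k* = 2.
With the homeowner holding the right, the airport must at least compensate total damage at k*: 129 + 180 = 309.

$309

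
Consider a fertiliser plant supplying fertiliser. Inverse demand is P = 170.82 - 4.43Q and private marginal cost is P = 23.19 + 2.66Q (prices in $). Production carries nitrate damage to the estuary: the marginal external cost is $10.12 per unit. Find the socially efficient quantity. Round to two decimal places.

Social marginal cost = private MC + MEC = 33.31 + 2.66Q.
Set SMC = demand: 33.31 + 2.66Q = 170.82 - 4.43Q → Q* = 19.3949.

Q* = 19.39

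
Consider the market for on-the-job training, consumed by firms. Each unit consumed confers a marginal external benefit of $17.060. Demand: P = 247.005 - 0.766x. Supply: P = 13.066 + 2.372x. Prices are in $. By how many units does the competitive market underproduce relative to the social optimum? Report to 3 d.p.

Market equilibrium (private): 13.066 + 2.372x = 247.005 - 0.766x → x_m = 74.5504.
Social marginal benefit = demand + MEB = 264.065 - 0.766x.
Set SMB = MC: 264.065 - 0.766x = 13.066 + 2.372x → x* = 79.9869.
Gap = |74.5504 − 79.9869| = 5.4365.

5.437 units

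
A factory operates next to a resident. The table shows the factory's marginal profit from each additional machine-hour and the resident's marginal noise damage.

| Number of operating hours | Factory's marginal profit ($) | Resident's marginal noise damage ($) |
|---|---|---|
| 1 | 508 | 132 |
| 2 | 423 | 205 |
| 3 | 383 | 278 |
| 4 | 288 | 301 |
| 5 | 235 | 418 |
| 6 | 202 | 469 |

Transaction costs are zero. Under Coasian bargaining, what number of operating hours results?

3

Bargaining reaches the level where marginal profit last exceeds marginal noise damage.
That holds through level 3 (383 ≥ 278) but not at 4 (288 < 301).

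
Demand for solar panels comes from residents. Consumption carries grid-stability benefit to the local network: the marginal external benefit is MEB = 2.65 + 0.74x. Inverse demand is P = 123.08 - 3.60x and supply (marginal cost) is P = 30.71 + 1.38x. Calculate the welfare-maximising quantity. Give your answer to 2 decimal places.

x* = 22.41

Social marginal benefit = demand + MEB = 125.73 - 2.86x.
Set SMB = MC: 125.73 - 2.86x = 30.71 + 1.38x → x* = 22.4104.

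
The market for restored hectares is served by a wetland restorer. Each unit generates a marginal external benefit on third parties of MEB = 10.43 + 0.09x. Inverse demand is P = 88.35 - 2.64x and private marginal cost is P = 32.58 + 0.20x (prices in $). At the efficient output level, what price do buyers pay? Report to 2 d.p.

P = $24.80

Social marginal cost = private MC − MEB = 22.15 + 0.11x.
Set SMC = demand: 22.15 + 0.11x = 88.35 - 2.64x → x* = 24.0727.
Consumer price on the demand curve at x*: 88.35 − 2.64×24.0727 = 24.7981.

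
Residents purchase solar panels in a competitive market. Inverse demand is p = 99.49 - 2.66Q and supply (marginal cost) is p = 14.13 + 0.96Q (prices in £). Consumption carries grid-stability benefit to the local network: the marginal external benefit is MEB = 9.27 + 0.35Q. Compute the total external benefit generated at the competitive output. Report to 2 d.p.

£315.89

Market equilibrium (private): 14.13 + 0.96Q = 99.49 - 2.66Q → Q_m = 23.5801.
Total external benefit = ∫₀^{Q_m} (9.27 + 0.35Q) dQ = 9.27×23.5801 + ½×0.35×23.5801² = 315.8912.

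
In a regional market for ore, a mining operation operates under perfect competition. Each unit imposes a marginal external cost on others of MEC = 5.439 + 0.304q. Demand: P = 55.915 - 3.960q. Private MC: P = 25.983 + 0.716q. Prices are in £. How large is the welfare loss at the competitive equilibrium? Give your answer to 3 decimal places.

Market equilibrium (private): 25.983 + 0.716q = 55.915 - 3.960q → q_m = 6.4012.
Social marginal cost = private MC + MEC = 31.422 + 1.020q.
Set SMC = demand: 31.422 + 1.020q = 55.915 - 3.960q → q* = 4.9183.
Between q* and q_m the wedge SMC − demand runs linearly from 0 to MEC(q_m), so the loss is a triangle.
DWL = ½ × 1.4829 × 7.3850 = 5.4756.

DWL = £5.476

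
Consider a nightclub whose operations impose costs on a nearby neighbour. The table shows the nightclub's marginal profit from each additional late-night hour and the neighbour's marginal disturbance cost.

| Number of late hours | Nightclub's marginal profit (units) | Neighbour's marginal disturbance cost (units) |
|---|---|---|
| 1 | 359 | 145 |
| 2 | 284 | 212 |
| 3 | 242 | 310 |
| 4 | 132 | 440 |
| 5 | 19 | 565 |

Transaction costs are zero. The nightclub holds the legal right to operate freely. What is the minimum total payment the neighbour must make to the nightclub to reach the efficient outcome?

Left alone the nightclub would choose level 5 (marginal profit stays positive).
Efficient level: k* = 2 (marginal profit ≥ marginal disturbance cost through 2).
The neighbour must at least cover the nightclub's forgone profit from cutting 5→2: 242 + 132 + 19 = 393.

393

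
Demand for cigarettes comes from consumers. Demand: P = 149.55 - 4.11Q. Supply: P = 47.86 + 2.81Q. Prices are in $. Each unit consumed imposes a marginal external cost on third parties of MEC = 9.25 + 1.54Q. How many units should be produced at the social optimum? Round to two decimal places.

Social marginal benefit = demand − MEC = 140.30 - 5.65Q.
Set SMB = MC: 140.30 - 5.65Q = 47.86 + 2.81Q → Q* = 10.9267.

Q* = 10.93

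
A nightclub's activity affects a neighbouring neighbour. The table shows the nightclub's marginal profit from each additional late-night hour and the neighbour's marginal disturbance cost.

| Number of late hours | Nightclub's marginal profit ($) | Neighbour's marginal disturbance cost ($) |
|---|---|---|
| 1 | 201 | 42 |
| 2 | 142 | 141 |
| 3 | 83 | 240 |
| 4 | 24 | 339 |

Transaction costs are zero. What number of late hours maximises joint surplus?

2

Bargaining reaches the level where marginal profit last exceeds marginal disturbance cost.
That holds through level 2 (142 ≥ 141) but not at 3 (83 < 240).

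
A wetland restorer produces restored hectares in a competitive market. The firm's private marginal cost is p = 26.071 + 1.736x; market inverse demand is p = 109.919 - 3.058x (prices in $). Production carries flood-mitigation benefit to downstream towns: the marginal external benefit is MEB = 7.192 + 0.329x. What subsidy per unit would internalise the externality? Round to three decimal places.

Social marginal cost = private MC − MEB = 18.879 + 1.407x.
Set SMC = demand: 18.879 + 1.407x = 109.919 - 3.058x → x* = 20.3897.
The Pigouvian subsidy equals MEB at x*: 7.192 + 0.329×20.3897 = 13.9002.

subsidy = $13.900 per unit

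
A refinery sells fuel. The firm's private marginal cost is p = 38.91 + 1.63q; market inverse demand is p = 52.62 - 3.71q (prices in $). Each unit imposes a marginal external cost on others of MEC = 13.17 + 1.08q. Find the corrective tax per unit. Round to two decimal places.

tax = $13.26 per unit

Social marginal cost = private MC + MEC = 52.08 + 2.71q.
Set SMC = demand: 52.08 + 2.71q = 52.62 - 3.71q → q* = 0.0841.
The Pigouvian tax equals MEC at q*: 13.17 + 1.08×0.0841 = 13.2608.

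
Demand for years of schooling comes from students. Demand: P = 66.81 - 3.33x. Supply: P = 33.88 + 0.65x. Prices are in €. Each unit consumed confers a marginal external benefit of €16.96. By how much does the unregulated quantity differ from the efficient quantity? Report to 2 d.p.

Market equilibrium (private): 33.88 + 0.65x = 66.81 - 3.33x → x_m = 8.2739.
Social marginal benefit = demand + MEB = 83.77 - 3.33x.
Set SMB = MC: 83.77 - 3.33x = 33.88 + 0.65x → x* = 12.5352.
Gap = |8.2739 − 12.5352| = 4.2613.

4.26 units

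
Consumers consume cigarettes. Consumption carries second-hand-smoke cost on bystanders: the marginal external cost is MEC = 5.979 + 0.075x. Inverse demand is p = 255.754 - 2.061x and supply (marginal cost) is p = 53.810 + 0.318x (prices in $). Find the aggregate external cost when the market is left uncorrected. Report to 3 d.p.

Market equilibrium (private): 53.810 + 0.318x = 255.754 - 2.061x → x_m = 84.8861.
Total external cost = ∫₀^{x_m} (5.979 + 0.075x) dx = 5.979×84.8861 + ½×0.075×84.8861² = 777.7459.

$777.746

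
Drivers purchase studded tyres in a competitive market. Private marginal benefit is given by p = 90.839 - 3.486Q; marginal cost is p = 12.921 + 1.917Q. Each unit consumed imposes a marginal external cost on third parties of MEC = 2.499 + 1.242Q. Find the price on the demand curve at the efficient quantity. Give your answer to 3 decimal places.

Social marginal benefit = demand − MEC = 88.340 - 4.728Q.
Set SMB = MC: 88.340 - 4.728Q = 12.921 + 1.917Q → Q* = 11.3497.
Consumer price on the demand curve at Q*: 90.839 − 3.486×11.3497 = 51.2739.

P = 51.274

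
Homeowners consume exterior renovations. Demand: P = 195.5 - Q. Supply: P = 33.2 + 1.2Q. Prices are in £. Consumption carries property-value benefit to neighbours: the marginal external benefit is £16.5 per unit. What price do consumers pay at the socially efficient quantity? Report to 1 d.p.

P = £114.2

Social marginal benefit = demand + MEB = 212.0 - Q.
Set SMB = MC: 212.0 - Q = 33.2 + 1.2Q → Q* = 81.2727.
Consumer price on the demand curve at Q*: 195.5 − 1.0×81.2727 = 114.2273.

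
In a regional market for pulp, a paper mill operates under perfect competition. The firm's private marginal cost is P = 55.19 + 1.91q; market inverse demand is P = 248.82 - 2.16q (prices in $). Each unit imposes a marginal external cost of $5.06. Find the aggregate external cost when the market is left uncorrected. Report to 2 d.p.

$240.73

Market equilibrium (private): 55.19 + 1.91q = 248.82 - 2.16q → q_m = 47.5749.
Total external cost = MEC × q_m = 5.06 × 47.5749 = 240.7290.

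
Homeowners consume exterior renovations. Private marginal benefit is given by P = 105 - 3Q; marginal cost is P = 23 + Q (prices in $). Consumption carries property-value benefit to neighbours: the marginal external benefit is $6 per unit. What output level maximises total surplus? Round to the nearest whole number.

Q* = 22

Social marginal benefit = demand + MEB = 111 - 3Q.
Set SMB = MC: 111 - 3Q = 23 + Q → Q* = 22.0000.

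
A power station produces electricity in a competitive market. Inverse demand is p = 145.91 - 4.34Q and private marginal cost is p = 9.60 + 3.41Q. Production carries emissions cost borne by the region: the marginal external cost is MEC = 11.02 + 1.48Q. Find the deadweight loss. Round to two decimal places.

DWL = 74.36

Market equilibrium (private): 9.60 + 3.41Q = 145.91 - 4.34Q → Q_m = 17.5884.
Social marginal cost = private MC + MEC = 20.62 + 4.89Q.
Set SMC = demand: 20.62 + 4.89Q = 145.91 - 4.34Q → Q* = 13.5742.
The loss is the area between SMC and demand from Q* to Q_m; with linear curves that's a triangle of height MEC(Q_m).
DWL = ½ × 4.0142 × 37.0508 = 74.3647.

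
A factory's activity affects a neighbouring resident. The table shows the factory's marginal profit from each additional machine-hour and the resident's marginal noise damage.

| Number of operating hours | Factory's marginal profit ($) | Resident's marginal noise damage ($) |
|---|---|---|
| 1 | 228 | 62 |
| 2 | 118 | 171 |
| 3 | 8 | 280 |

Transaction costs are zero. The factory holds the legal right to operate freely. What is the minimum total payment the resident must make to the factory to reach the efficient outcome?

$126

Left alone the factory would choose level 3 (marginal profit stays positive).
Efficient level: k* = 1 (marginal profit ≥ marginal noise damage through 1).
The resident must at least cover the factory's forgone profit from cutting 3→1: 118 + 8 = 126.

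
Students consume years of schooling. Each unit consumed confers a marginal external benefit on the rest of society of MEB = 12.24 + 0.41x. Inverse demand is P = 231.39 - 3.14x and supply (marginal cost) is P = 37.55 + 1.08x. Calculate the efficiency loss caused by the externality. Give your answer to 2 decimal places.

DWL = 126.71

Market equilibrium (private): 37.55 + 1.08x = 231.39 - 3.14x → x_m = 45.9336.
Social marginal benefit = demand + MEB = 243.63 - 2.73x.
Set SMB = MC: 243.63 - 2.73x = 37.55 + 1.08x → x* = 54.0892.
Height of the DWL triangle at x_m is SMB(x_m) − MC(x_m) = MEB(x_m) = 31.0728.
DWL = ½ × 8.1556 × 31.0728 = 126.7087.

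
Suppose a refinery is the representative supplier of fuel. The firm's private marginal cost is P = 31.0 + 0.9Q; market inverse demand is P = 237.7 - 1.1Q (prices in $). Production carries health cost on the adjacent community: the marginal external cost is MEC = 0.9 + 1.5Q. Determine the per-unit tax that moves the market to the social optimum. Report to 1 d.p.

Social marginal cost = private MC + MEC = 31.9 + 2.4Q.
Set SMC = demand: 31.9 + 2.4Q = 237.7 - 1.1Q → Q* = 58.8000.
The Pigouvian tax equals MEC at Q*: 0.9 + 1.5×58.8000 = 89.1000.

tax = $89.1 per unit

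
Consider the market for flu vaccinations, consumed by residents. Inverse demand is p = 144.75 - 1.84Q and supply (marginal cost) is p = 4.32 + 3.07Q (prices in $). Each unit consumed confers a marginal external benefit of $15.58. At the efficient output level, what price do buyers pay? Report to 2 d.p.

P = $86.29

Social marginal benefit = demand + MEB = 160.33 - 1.84Q.
Set SMB = MC: 160.33 - 1.84Q = 4.32 + 3.07Q → Q* = 31.7739.
Consumer price on the demand curve at Q*: 144.75 − 1.84×31.7739 = 86.2860.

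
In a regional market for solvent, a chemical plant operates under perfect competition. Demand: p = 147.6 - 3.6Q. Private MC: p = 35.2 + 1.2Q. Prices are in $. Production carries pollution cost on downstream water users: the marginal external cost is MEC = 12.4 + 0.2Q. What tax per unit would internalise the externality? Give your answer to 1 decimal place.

tax = $16.4 per unit

Social marginal cost = private MC + MEC = 47.6 + 1.4Q.
Set SMC = demand: 47.6 + 1.4Q = 147.6 - 3.6Q → Q* = 20.0000.
The Pigouvian tax equals MEC at Q*: 12.4 + 0.2×20.0000 = 16.4000.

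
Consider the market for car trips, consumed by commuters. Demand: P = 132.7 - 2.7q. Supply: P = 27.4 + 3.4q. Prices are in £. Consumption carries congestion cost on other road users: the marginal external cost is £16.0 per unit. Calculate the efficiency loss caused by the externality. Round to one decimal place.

Market equilibrium (private): 27.4 + 3.4q = 132.7 - 2.7q → q_m = 17.2623.
Social marginal benefit = demand − MEC = 116.7 - 2.7q.
Set SMB = MC: 116.7 - 2.7q = 27.4 + 3.4q → q* = 14.6393.
Between q* and q_m the wedge MC − SMB runs linearly from 0 to MEC(q_m), so the loss is a triangle.
DWL = ½ × 2.6230 × 16.0000 = 20.9840.

DWL = £21.0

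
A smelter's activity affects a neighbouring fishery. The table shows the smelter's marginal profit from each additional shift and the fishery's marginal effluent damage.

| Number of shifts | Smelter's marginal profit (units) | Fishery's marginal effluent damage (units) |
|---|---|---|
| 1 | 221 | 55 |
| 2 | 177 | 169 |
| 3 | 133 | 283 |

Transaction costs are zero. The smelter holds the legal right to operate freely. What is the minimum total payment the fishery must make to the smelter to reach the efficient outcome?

133

Left alone the smelter would choose level 3 (marginal profit stays positive).
Efficient level: k* = 2 (marginal profit ≥ marginal effluent damage through 2).
The fishery must at least cover the smelter's forgone profit from cutting 3→2: 133 = 133.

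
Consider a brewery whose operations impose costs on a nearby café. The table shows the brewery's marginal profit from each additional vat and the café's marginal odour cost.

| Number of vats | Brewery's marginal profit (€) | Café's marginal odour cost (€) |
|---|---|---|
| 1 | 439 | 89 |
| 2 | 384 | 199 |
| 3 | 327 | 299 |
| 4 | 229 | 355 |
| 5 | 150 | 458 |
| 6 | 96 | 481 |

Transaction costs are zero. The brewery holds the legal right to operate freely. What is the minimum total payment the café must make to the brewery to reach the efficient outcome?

€475

Left alone the brewery would choose level 6 (marginal profit stays positive).
Efficient level: k* = 3 (marginal profit ≥ marginal odour cost through 3).
The café must at least cover the brewery's forgone profit from cutting 6→3: 229 + 150 + 96 = 475.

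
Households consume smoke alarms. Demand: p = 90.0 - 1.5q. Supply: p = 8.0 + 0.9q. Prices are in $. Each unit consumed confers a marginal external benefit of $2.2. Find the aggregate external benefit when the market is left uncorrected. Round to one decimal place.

Market equilibrium (private): 8.0 + 0.9q = 90.0 - 1.5q → q_m = 34.1667.
Total external benefit = MEB × q_m = 2.2 × 34.1667 = 75.1667.

$75.2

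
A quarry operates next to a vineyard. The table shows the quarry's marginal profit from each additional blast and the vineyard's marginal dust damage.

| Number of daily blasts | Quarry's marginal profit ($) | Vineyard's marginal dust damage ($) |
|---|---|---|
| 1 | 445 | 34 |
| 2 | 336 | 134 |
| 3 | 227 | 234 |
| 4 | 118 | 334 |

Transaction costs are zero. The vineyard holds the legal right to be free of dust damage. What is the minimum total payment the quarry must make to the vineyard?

Efficient level: marginal profit ≥ marginal dust damage through level 2, so k* = 2.
With the vineyard holding the right, the quarry must at least compensate total damage at k*: 34 + 134 = 168.

$168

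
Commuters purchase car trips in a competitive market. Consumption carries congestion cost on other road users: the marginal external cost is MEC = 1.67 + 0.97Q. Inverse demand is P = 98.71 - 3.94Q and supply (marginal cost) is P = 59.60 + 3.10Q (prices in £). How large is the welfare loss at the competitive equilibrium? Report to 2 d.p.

Market equilibrium (private): 59.60 + 3.10Q = 98.71 - 3.94Q → Q_m = 5.5554.
Social marginal benefit = demand − MEC = 97.04 - 4.91Q.
Set SMB = MC: 97.04 - 4.91Q = 59.60 + 3.10Q → Q* = 4.6742.
Between Q* and Q_m the wedge MC − SMB runs linearly from 0 to MEC(Q_m), so the loss is a triangle.
DWL = ½ × 0.8812 × 7.0587 = 3.1101.

DWL = £3.11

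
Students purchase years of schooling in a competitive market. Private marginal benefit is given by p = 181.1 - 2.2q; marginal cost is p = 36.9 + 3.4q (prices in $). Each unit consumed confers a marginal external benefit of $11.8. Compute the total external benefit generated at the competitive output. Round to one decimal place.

Market equilibrium (private): 36.9 + 3.4q = 181.1 - 2.2q → q_m = 25.7500.
Total external benefit = MEB × q_m = 11.8 × 25.7500 = 303.8500.

$303.9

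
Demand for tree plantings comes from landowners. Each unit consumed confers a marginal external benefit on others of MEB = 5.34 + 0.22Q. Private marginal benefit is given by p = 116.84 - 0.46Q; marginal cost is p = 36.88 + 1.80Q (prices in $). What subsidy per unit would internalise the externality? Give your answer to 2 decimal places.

Social marginal benefit = demand + MEB = 122.18 - 0.24Q.
Set SMB = MC: 122.18 - 0.24Q = 36.88 + 1.80Q → Q* = 41.8137.
The Pigouvian subsidy equals MEB at Q*: 5.34 + 0.22×41.8137 = 14.5390.

subsidy = $14.54 per unit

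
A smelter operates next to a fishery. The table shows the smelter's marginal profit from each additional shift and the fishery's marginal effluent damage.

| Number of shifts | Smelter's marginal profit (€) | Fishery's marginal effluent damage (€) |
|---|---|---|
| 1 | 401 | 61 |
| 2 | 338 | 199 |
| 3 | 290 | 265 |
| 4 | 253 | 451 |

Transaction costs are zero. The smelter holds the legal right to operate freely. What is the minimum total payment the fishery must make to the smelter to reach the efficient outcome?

€253

Left alone the smelter would choose level 4 (marginal profit stays positive).
Efficient level: k* = 3 (marginal profit ≥ marginal effluent damage through 3).
The fishery must at least cover the smelter's forgone profit from cutting 4→3: 253 = 253.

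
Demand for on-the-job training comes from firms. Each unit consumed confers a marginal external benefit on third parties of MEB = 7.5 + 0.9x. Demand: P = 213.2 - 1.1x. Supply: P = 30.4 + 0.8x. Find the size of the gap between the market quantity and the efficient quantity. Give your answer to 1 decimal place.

94.1 units

Market equilibrium (private): 30.4 + 0.8x = 213.2 - 1.1x → x_m = 96.2105.
Social marginal benefit = demand + MEB = 220.7 - 0.2x.
Set SMB = MC: 220.7 - 0.2x = 30.4 + 0.8x → x* = 190.3000.
Gap = |96.2105 − 190.3000| = 94.0895.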